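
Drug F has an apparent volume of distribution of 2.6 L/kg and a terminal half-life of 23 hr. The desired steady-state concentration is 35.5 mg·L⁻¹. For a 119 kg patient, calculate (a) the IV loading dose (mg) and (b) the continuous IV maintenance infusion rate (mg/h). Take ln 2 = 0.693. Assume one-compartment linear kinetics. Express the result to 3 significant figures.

Total Vd = 2.6 × 119 = 309.4 L
LD = Vd × C = 309.4 × 35.5 = 10980 mg
CL = 0.693 × Vd / t½ = 0.693 × 309.4 / 23 = 9.322 L/h
Infusion rate = CL × Css = 9.322 × 35.5 = 330.9 mg/h

(a) 11000 mg; (b) 331 mg/h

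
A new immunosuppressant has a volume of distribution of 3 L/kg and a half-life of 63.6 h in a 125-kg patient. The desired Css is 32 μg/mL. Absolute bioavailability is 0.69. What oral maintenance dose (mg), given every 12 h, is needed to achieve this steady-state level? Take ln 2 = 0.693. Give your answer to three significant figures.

2270 mg

Vd(total) = 125 kg × 3 L/kg = 375.0 L
CL = 0.693 × Vd / t½ = 0.693 × 375.0 / 63.6 = 4.086 L/h
D = CL × Css × τ / F = 4.086 × 32 × 12 / 0.69 = 2274 mg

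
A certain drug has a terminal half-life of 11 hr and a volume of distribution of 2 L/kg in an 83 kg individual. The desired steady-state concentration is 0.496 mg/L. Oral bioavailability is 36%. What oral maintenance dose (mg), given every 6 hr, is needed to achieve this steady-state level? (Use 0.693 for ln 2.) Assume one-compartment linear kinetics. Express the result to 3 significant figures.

86.5 mg

Vd(total) = 83 kg × 2 L/kg = 166.0 L
k = 0.693/11 = 0.06300 h⁻¹, so CL = k·Vd = 0.06300 × 166.0 = 10.46 L/h
D = CL × Css × τ / F = 10.46 × 0.496 × 6 / 0.36 = 86.47 mg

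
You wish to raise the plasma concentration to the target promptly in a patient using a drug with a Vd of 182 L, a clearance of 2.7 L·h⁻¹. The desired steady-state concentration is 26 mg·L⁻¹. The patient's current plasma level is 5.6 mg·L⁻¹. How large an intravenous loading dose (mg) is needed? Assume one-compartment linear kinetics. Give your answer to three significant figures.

3710 mg

The loading dose fills Vd to the target concentration; clearance is irrelevant here.
Concentration deficit ΔC = 26 − 5.6 = 20.40 mg/L
LD = Vd × ΔC = 182.0 × 20.40 = 3713 mg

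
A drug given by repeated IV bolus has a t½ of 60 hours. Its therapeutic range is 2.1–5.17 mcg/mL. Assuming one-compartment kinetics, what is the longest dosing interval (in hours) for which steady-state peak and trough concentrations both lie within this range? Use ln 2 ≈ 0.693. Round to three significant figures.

k = 0.693 / t½ = 0.693 / 60 = 0.01155 h⁻¹
Between IV bolus doses, concentration decays as C = C₀·e^(−kτ), so C_peak/C_trough = e^(kτ).
τ_max = ln(C_peak/C_trough) / k = ln(5.17/2.1) / 0.01155 = 0.9009 / 0.01155 = 78.00 h

78.0 h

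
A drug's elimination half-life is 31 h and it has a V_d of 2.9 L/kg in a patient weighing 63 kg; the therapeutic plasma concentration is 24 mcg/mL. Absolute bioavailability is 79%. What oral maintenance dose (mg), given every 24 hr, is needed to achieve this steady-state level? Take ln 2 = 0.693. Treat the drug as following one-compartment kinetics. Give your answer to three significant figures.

Vd = 2.9 L/kg × 63 kg = 182.7 L
CL = 0.693 × Vd / t½ = 0.693 × 182.7 / 31 = 4.084 L/h
D = CL × Css × τ / F = 4.084 × 24 × 24 / 0.79 = 2978 mg

2980 mg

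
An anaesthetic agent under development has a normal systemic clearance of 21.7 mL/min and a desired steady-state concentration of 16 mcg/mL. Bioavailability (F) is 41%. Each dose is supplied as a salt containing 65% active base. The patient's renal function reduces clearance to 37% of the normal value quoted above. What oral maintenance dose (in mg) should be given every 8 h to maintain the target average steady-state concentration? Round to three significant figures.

231 mg

Convert clearance: 21.7 mL/min × 60 min/h ÷ 1000 mL/L = 1.302 L/h
Patient clearance = 0.37 × 1.302 = 0.4817 L/h
At steady state, dose per interval replaces the amount cleared in that interval: F·S·D/τ = CL·Css.
D = CL × Css × τ / F / S = 0.4817 × 16 × 8 / 0.41 / 0.65 = 231.4 mg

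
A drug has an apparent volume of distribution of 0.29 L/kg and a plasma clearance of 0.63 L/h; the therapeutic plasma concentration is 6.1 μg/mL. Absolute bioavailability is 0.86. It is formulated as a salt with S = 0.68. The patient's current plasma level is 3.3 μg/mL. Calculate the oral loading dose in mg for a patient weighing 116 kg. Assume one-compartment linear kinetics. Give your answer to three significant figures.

Total Vd = 0.29 × 116 = 33.64 L
Concentration deficit ΔC = 6.1 − 3.3 = 2.800 mg/L
LD = Vd × ΔC / F / S = 33.64 × 2.800 / 0.86 / 0.68 = 161.1 mg

161 mg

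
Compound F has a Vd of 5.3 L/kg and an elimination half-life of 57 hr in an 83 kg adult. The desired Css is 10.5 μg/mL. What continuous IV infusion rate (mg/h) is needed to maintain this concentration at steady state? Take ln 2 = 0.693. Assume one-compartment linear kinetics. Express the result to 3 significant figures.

56.2 mg/h

Vd = 5.3 L/kg × 83 kg = 439.9 L
CL = 0.693 × Vd / t½ = 0.693 × 439.9 / 57 = 5.348 L/h
Infusion rate = CL × Css = 5.348 × 10.5 = 56.15 mg/h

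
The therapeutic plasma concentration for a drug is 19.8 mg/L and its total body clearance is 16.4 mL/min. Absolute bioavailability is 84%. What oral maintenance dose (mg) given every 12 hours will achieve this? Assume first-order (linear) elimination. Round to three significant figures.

CL = 16.4 mL/min × 60/1000 = 0.9840 L/h
D = CL × Css × τ / F = 0.9840 × 19.8 × 12 / 0.84 = 278.3 mg

278 mg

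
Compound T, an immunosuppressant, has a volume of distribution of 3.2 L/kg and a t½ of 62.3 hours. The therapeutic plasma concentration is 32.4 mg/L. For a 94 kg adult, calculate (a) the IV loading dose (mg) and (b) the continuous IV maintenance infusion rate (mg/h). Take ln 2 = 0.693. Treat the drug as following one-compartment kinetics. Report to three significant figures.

(a) 9750 mg; (b) 108 mg/h

Vd(total) = 94 kg × 3.2 L/kg = 300.8 L
LD = Vd × C = 300.8 × 32.4 = 9746 mg
CL = 0.693 × Vd / t½ = 0.693 × 300.8 / 62.3 = 3.346 L/h
Infusion rate = CL × Css = 3.346 × 32.4 = 108.4 mg/h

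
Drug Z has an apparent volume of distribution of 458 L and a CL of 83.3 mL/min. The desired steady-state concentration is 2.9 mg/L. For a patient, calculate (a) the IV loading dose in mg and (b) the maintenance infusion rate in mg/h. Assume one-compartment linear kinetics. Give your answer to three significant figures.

(a) 1330 mg; (b) 14.5 mg/h

LD = Vd · C_target = 458.0 × 2.9 = 1328 mg
CL = 83.3 mL/min = 83.3 × 0.06 = 4.998 L/h
Maintenance infusion rate = CL × Css = 4.998 × 2.9 = 14.49 mg/h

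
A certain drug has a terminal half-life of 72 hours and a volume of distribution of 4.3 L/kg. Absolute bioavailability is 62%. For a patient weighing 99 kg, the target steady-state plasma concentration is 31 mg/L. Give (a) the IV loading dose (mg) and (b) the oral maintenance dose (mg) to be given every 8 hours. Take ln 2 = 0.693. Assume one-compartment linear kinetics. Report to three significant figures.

Vd(total) = 99 kg × 4.3 L/kg = 425.7 L
LD = Vd × C = 425.7 × 31 = 13200 mg
CL = 0.693 × Vd / t½ = 0.693 × 425.7 / 72 = 4.097 L/h
D = CL × Css × τ / F = 4.097 × 31 × 8 / 0.62 = 1639 mg

(a) 13200 mg; (b) 1640 mg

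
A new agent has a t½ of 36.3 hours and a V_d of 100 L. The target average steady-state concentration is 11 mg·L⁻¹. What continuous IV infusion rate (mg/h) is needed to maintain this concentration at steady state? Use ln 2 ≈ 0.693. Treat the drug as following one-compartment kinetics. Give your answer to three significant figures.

21.0 mg/h

k = 0.693/36.3 = 0.01909 h⁻¹, so CL = k·Vd = 0.01909 × 100.0 = 1.909 L/h
Infusion rate = CL × Css = 1.909 × 11 = 21.00 mg/h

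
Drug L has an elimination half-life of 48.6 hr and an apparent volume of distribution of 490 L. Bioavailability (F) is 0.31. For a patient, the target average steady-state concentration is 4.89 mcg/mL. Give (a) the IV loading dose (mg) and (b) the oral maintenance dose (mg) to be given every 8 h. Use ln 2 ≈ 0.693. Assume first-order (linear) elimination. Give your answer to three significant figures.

(a) 2400 mg; (b) 882 mg

LD = Vd × C = 490.0 × 4.89 = 2396 mg
CL = 0.693 × Vd / t½ = 0.693 × 490.0 / 48.6 = 6.987 L/h
D = CL × Css × τ / F = 6.987 × 4.89 × 8 / 0.31 = 881.7 mg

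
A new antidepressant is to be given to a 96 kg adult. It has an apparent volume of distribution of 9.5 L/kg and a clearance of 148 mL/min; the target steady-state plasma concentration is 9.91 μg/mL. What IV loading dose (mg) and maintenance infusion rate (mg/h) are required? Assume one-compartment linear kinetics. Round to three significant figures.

Vd = 9.5 L/kg × 96 kg = 912.0 L
Loading dose = Vd × C = 912.0 × 9.91 = 9038 mg
CL = 148 mL/min × 60/1000 = 8.880 L/h
Infusion rate = 8.880 L/h × 9.91 mg/L = 88.00 mg/h

(a) 9040 mg; (b) 88.0 mg/h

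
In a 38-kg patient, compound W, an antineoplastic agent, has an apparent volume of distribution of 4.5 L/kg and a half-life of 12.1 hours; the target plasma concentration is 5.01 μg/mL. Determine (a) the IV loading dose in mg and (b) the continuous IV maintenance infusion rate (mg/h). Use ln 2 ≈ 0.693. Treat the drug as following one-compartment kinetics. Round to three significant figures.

Vd(total) = 38 kg × 4.5 L/kg = 171.0 L
LD = Vd × C = 171.0 × 5.01 = 856.7 mg
CL = 0.693 × Vd / t½ = 0.693 × 171.0 / 12.1 = 9.794 L/h
Infusion rate = CL × Css = 9.794 × 5.01 = 49.07 mg/h

(a) 857 mg; (b) 49.1 mg/h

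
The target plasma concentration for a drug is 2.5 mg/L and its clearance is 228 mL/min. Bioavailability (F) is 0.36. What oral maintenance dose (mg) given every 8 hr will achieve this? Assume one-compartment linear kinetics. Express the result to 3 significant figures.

760 mg

Convert clearance: 228 mL/min × 60 min/h ÷ 1000 mL/L = 13.68 L/h
D = CL × Css × τ / F = 13.68 × 2.5 × 8 / 0.36 = 760.0 mg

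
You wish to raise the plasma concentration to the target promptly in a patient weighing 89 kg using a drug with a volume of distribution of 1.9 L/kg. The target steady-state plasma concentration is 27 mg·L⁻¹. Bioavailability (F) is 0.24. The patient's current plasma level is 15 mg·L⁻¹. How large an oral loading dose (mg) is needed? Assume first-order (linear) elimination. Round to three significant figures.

8460 mg

Vd = 1.9 L/kg × 89 kg = 169.1 L
Concentration deficit ΔC = 27 − 15 = 12.00 mg/L
LD = Vd × ΔC / F = 169.1 × 12.00 / 0.24 = 8455 mg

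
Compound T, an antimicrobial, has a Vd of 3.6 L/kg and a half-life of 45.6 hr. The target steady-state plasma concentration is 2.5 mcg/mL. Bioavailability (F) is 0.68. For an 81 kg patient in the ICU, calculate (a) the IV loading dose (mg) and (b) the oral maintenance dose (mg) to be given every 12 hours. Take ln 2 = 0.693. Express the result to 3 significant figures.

(a) 729 mg; (b) 196 mg

Vd = 3.6 L/kg × 81 kg = 291.6 L
LD = Vd × C = 291.6 × 2.5 = 729.0 mg
CL = 0.693 × Vd / t½ = 0.693 × 291.6 / 45.6 = 4.432 L/h
D = CL × Css × τ / F = 4.432 × 2.5 × 12 / 0.68 = 195.5 mg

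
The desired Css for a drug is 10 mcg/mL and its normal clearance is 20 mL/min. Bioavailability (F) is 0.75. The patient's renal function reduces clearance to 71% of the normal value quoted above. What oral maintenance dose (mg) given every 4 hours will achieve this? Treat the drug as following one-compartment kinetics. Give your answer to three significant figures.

45.4 mg

CL = 20 mL/min = 20 × 0.06 = 1.200 L/h
Patient clearance = 0.71 × 1.200 = 0.8520 L/h
D = CL × Css × τ / F = 0.8520 × 10 × 4 / 0.75 = 45.44 mg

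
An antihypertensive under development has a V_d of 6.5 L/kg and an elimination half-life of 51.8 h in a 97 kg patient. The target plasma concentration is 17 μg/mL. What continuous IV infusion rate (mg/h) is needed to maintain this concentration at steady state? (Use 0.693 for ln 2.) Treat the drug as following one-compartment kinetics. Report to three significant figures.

143 mg/h

Vd = 6.5 L/kg × 97 kg = 630.5 L
CL = ln 2 · Vd / t½ = 0.693 × 630.5 / 51.8 = 8.435 L/h
Infusion rate = CL × Css = 8.435 × 17 = 143.4 mg/h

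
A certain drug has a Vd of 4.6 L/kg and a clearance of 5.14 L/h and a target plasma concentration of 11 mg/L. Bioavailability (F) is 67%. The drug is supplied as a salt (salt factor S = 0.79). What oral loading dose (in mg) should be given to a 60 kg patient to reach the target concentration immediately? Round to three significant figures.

Vd = 4.6 L/kg × 60 kg = 276.0 L
LD = Vd × C / F / S = 276.0 × 11.00 / 0.67 / 0.79 = 5736 mg

5740 mg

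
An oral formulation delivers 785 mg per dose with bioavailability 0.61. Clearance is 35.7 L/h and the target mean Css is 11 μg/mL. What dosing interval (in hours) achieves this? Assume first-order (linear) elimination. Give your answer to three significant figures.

F·D/τ = CL·Css → τ = F·D / (CL·Css).
τ = 0.61 × 785 / (35.7 × 11) = 1.219 h

1.22 h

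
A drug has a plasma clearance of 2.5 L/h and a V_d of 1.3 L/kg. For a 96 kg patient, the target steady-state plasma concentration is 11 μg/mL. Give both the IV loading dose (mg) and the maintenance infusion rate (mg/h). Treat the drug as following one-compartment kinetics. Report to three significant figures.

Vd(total) = 96 kg × 1.3 L/kg = 124.8 L
LD = Vd · C_target = 124.8 × 11 = 1373 mg
Infusion rate = 2.500 L/h × 11 mg/L = 27.50 mg/h

(a) 1370 mg; (b) 27.5 mg/h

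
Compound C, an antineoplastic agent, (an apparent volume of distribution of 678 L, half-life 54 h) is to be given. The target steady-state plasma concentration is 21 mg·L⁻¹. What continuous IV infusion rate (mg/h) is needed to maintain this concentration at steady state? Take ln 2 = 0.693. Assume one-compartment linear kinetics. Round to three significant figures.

k = 0.693/54 = 0.01283 h⁻¹, so CL = k·Vd = 0.01283 × 678.0 = 8.699 L/h
Infusion rate = CL × Css = 8.699 × 21 = 182.7 mg/h

183 mg/h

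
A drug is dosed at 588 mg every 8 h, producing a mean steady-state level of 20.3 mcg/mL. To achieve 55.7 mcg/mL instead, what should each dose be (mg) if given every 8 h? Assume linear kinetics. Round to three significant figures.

1610 mg

With linear kinetics, Css is proportional to dose rate (D/τ) at fixed clearance.
D₂ = D₁ × (Css,target / Css,current) = 588 × 55.7/20.3 = 1613 mg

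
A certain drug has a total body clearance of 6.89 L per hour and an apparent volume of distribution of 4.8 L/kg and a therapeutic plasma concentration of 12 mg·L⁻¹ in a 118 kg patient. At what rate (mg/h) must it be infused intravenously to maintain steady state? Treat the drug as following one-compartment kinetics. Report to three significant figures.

82.7 mg/h

Rate = CL × Css = 6.890 × 12 = 82.68 mg/h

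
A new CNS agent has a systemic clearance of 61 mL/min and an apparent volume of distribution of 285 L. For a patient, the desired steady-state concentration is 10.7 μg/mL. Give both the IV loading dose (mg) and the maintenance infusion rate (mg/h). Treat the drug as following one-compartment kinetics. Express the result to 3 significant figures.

Loading dose = Vd × C = 285.0 × 10.7 = 3050 mg
CL = 61 mL/min × 60/1000 = 3.660 L/h
Infusion rate = 3.660 L/h × 10.7 mg/L = 39.16 mg/h

(a) 3050 mg; (b) 39.2 mg/h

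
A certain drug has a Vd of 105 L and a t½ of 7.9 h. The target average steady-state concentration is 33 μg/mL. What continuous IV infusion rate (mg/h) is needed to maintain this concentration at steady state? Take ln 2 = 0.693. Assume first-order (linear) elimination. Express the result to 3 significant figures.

304 mg/h

CL = 0.693 × Vd / t½ = 0.693 × 105.0 / 7.9 = 9.211 L/h
Infusion rate = CL × Css = 9.211 × 33 = 304.0 mg/h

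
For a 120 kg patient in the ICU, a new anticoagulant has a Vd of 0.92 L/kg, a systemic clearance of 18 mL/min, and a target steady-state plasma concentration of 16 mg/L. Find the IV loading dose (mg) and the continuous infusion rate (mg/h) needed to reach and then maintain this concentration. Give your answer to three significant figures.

Vd(total) = 120 kg × 0.92 L/kg = 110.4 L
LD = Vd · C_target = 110.4 × 16 = 1766 mg
Convert clearance: 18 mL/min × 60 min/h ÷ 1000 mL/L = 1.080 L/h
Infusion rate = 1.080 L/h × 16 mg/L = 17.28 mg/h

(a) 1770 mg; (b) 17.3 mg/h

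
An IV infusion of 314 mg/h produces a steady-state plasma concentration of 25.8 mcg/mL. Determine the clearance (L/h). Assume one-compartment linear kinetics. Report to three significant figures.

12.2 L/h

At steady state, infusion rate = CL × Css, so CL = rate / Css.
CL = 314 / 25.8 = 12.17 L/h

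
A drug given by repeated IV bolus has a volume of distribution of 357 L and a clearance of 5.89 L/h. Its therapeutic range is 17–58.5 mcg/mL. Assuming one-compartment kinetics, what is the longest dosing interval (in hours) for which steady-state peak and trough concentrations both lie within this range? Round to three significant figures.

k = CL / Vd = 5.890 / 357.0 = 0.01650 h⁻¹
Between IV bolus doses, concentration decays as C = C₀·e^(−kτ), so C_peak/C_trough = e^(kτ).
τ_max = ln(C_peak/C_trough) / k = ln(58.5/17) / 0.01650 = 1.236 / 0.01650 = 74.91 h

74.9 h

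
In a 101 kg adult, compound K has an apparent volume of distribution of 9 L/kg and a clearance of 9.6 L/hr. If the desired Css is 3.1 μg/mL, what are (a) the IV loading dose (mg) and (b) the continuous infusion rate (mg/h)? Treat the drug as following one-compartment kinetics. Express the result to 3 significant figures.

Vd = 9 L/kg × 101 kg = 909.0 L
LD = Vd · C_target = 909.0 × 3.1 = 2818 mg
Maintenance infusion rate = CL × Css = 9.600 × 3.1 = 29.76 mg/h

(a) 2820 mg; (b) 29.8 mg/h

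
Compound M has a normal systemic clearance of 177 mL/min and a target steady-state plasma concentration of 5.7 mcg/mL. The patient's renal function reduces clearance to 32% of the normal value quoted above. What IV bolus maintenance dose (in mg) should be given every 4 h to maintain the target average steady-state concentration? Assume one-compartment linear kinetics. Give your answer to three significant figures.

CL = 177 mL/min = 177 × 0.06 = 10.62 L/h
Patient clearance = 0.32 × 10.62 = 3.398 L/h
D = CL × Css × τ = 3.398 × 5.7 × 4 = 77.47 mg

77.5 mg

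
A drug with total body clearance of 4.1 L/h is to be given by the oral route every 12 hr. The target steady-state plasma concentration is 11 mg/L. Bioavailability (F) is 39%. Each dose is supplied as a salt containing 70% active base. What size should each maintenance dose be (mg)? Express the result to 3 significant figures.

D = CL × Css × τ / F / S = 4.100 × 11 × 12 / 0.39 / 0.7 = 1982 mg

1980 mg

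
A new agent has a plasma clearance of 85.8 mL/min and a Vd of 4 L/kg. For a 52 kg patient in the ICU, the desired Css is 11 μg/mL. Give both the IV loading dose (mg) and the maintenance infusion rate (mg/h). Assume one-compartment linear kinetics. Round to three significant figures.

(a) 2290 mg; (b) 56.6 mg/h

Vd(total) = 52 kg × 4 L/kg = 208.0 L
Loading dose = Vd × C = 208.0 × 11 = 2288 mg
Convert clearance: 85.8 mL/min × 60 min/h ÷ 1000 mL/L = 5.148 L/h
Maintenance infusion rate = CL × Css = 5.148 × 11 = 56.63 mg/h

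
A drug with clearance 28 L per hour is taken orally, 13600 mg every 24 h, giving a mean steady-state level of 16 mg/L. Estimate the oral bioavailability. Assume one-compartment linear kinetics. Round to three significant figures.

F·D/τ = CL·Css at steady state → F = CL·Css·τ / D.
F = 28 × 16 × 24 / 13600 = 0.791

0.791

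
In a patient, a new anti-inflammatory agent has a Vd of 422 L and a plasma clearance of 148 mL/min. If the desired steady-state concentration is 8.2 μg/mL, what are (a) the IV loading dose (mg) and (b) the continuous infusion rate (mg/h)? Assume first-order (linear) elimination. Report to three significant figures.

(a) 3460 mg; (b) 72.8 mg/h

Loading: fill Vd to C_target → 422.0 L × 8.2 mg/L = 3460 mg
CL = 148 mL/min × 60/1000 = 8.880 L/h
Maintenance: replace elimination → rate = CL × Css = 8.880 × 8.2 = 72.82 mg/h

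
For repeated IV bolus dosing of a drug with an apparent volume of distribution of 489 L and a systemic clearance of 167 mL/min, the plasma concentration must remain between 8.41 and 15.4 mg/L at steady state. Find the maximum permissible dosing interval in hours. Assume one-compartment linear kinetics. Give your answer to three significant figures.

29.5 h

Convert clearance: 167 mL/min × 60 min/h ÷ 1000 mL/L = 10.02 L/h
k = CL / Vd = 10.02 / 489.0 = 0.02049 h⁻¹
Between IV bolus doses, concentration decays as C = C₀·e^(−kτ), so C_peak/C_trough = e^(kτ).
τ_max = ln(C_peak/C_trough) / k = ln(15.4/8.41) / 0.02049 = 0.6049 / 0.02049 = 29.52 h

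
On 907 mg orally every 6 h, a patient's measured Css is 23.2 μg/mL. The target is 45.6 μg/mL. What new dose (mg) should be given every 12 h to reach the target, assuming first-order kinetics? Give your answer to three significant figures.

3570 mg

With linear kinetics, Css is proportional to dose rate (D/τ) at fixed clearance.
D₂ = D₁ × (Css,target / Css,current) × (τ₂/τ₁) = 907 × (45.6/23.2) × (12/6) = 3565 mg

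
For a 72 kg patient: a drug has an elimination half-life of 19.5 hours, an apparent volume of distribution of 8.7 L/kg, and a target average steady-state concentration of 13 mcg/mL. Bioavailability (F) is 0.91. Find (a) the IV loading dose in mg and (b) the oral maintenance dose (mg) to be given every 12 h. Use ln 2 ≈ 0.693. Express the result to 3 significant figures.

(a) 8140 mg; (b) 3820 mg

Total Vd = 8.7 × 72 = 626.4 L
LD = Vd × C = 626.4 × 13 = 8143 mg
CL = 0.693 × Vd / t½ = 0.693 × 626.4 / 19.5 = 22.26 L/h
D = CL × Css × τ / F = 22.26 × 13 × 12 / 0.91 = 3816 mg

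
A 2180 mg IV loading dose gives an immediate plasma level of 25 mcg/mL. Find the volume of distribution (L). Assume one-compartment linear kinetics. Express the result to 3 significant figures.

Immediately after an IV bolus, C₀ = Dose / Vd, so Vd = Dose / C₀.
Vd = 2180 / 25 = 87.20 L

87.2 L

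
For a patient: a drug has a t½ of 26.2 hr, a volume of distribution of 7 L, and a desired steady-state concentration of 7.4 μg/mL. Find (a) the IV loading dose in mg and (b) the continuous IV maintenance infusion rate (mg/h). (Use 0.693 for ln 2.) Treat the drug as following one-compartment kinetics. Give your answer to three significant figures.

(a) 51.8 mg; (b) 1.37 mg/h

LD = Vd × C = 7.000 × 7.4 = 51.80 mg
CL = 0.693 × Vd / t½ = 0.693 × 7.000 / 26.2 = 0.1852 L/h
Infusion rate = CL × Css = 0.1852 × 7.4 = 1.370 mg/h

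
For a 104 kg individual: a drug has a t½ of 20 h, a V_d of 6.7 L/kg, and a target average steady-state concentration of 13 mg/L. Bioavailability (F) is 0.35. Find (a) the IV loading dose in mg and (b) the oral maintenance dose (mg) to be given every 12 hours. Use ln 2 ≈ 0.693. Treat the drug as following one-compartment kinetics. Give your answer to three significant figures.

Vd = 6.7 L/kg × 104 kg = 696.8 L
LD = Vd × C = 696.8 × 13 = 9058 mg
CL = 0.693 × Vd / t½ = 0.693 × 696.8 / 20 = 24.14 L/h
D = CL × Css × τ / F = 24.14 × 13 × 12 / 0.35 = 10760 mg

(a) 9060 mg; (b) 10800 mg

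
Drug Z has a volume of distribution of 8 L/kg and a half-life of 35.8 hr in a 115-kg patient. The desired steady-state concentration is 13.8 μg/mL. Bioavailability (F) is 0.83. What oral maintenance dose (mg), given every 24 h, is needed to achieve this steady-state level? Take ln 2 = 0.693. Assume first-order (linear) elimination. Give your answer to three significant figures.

Total Vd = 8 × 115 = 920.0 L
CL = ln 2 · Vd / t½ = 0.693 × 920.0 / 35.8 = 17.81 L/h
D = CL × Css × τ / F = 17.81 × 13.8 × 24 / 0.83 = 7107 mg

7110 mg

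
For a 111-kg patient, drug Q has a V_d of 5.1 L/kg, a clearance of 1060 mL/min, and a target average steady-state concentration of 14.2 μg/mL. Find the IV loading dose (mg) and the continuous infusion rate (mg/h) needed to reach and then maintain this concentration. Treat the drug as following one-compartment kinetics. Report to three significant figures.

Vd(total) = 111 kg × 5.1 L/kg = 566.1 L
Loading: fill Vd to C_target → 566.1 L × 14.2 mg/L = 8039 mg
CL = 1060 mL/min × 60/1000 = 63.60 L/h
Infusion rate = 63.60 L/h × 14.2 mg/L = 903.1 mg/h

(a) 8040 mg; (b) 903 mg/h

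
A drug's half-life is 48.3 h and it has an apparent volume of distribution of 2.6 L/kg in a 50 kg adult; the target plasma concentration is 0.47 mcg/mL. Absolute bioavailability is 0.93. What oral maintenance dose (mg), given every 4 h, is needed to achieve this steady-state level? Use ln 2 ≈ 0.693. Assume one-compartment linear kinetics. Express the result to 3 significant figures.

Vd(total) = 50 kg × 2.6 L/kg = 130.0 L
CL = ln 2 · Vd / t½ = 0.693 × 130.0 / 48.3 = 1.865 L/h
D = CL × Css × τ / F = 1.865 × 0.47 × 4 / 0.93 = 3.770 mg

3.77 mg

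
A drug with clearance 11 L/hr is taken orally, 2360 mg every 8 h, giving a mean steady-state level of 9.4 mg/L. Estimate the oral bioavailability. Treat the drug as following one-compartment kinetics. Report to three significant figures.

0.351

F·D/τ = CL·Css at steady state → F = CL·Css·τ / D.
F = 11 × 9.4 × 8 / 2360 = 0.351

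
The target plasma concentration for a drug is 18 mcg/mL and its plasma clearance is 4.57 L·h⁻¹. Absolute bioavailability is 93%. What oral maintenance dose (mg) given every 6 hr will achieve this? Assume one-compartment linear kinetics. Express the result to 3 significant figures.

531 mg

D = CL × Css × τ / F = 4.570 × 18 × 6 / 0.93 = 530.7 mg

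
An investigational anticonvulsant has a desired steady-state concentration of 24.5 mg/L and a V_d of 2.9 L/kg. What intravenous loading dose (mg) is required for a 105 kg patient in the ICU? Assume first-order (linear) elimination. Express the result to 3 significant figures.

Total Vd = 2.9 × 105 = 304.5 L
LD = Vd × C = 304.5 × 24.50 = 7460 mg

7460 mg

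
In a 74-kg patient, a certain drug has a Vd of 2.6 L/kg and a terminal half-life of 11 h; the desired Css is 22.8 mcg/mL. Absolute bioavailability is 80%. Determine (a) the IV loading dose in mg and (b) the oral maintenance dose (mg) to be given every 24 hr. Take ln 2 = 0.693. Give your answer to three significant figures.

(a) 4390 mg; (b) 8290 mg

Vd(total) = 74 kg × 2.6 L/kg = 192.4 L
LD = Vd × C = 192.4 × 22.8 = 4387 mg
CL = 0.693 × Vd / t½ = 0.693 × 192.4 / 11 = 12.12 L/h
D = CL × Css × τ / F = 12.12 × 22.8 × 24 / 0.8 = 8290 mg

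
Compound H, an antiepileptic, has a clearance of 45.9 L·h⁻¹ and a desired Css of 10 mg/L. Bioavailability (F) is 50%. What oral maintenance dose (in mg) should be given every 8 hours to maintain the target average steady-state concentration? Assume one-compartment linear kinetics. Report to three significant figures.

7340 mg

D = CL × Css × τ / F = 45.90 × 10 × 8 / 0.5 = 7344 mg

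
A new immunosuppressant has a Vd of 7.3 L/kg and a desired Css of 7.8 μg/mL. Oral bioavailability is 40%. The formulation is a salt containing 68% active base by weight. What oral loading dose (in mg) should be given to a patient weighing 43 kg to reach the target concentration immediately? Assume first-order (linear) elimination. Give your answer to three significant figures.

Vd(total) = 43 kg × 7.3 L/kg = 313.9 L
LD = Vd × C / F / S = 313.9 × 7.800 / 0.4 / 0.68 = 9002 mg

9000 mg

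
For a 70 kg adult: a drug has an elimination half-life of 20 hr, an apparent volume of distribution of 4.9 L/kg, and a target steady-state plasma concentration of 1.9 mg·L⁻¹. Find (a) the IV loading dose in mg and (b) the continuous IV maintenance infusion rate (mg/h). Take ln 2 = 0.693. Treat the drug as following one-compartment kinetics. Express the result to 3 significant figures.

Total Vd = 4.9 × 70 = 343.0 L
LD = Vd × C = 343.0 × 1.9 = 651.7 mg
CL = 0.693 × Vd / t½ = 0.693 × 343.0 / 20 = 11.88 L/h
Infusion rate = CL × Css = 11.88 × 1.9 = 22.57 mg/h

(a) 652 mg; (b) 22.6 mg/h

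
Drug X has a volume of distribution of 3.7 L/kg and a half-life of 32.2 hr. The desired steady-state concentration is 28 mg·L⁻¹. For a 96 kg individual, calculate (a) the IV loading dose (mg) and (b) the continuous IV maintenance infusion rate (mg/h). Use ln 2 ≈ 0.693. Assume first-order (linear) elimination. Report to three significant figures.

Vd(total) = 96 kg × 3.7 L/kg = 355.2 L
LD = Vd × C = 355.2 × 28 = 9946 mg
CL = 0.693 × Vd / t½ = 0.693 × 355.2 / 32.2 = 7.645 L/h
Infusion rate = CL × Css = 7.645 × 28 = 214.1 mg/h

(a) 9950 mg; (b) 214 mg/h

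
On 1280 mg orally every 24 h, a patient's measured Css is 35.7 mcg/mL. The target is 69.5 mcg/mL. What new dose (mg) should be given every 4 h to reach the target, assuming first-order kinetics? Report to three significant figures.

With linear kinetics, Css is proportional to dose rate (D/τ) at fixed clearance.
D₂ = D₁ × (Css,target / Css,current) × (τ₂/τ₁) = 1280 × (69.5/35.7) × (4/24) = 415.3 mg

415 mg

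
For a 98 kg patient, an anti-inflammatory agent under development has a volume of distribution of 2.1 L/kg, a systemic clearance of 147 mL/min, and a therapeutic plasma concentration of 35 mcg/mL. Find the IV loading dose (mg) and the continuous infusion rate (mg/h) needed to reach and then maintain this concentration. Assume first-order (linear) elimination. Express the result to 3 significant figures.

(a) 7200 mg; (b) 309 mg/h

Total Vd = 2.1 × 98 = 205.8 L
LD = Vd · C_target = 205.8 × 35 = 7203 mg
CL = 147 mL/min × 60/1000 = 8.820 L/h
Infusion rate = 8.820 L/h × 35 mg/L = 308.7 mg/h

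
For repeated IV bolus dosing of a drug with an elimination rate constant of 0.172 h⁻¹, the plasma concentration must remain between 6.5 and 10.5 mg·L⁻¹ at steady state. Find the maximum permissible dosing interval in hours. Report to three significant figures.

2.79 h

Between IV bolus doses, concentration decays as C = C₀·e^(−kτ), so C_peak/C_trough = e^(kτ).
τ_max = ln(C_peak/C_trough) / k = ln(10.5/6.5) / 0.1720 = 0.4796 / 0.1720 = 2.788 h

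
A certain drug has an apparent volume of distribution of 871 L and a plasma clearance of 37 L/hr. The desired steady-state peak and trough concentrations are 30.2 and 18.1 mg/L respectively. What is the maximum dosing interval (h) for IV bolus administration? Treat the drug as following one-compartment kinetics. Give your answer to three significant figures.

k = CL / Vd = 37.00 / 871.0 = 0.04248 h⁻¹
Between IV bolus doses, concentration decays as C = C₀·e^(−kτ), so C_peak/C_trough = e^(kτ).
τ_max = ln(C_peak/C_trough) / k = ln(30.2/18.1) / 0.04248 = 0.5119 / 0.04248 = 12.05 h

12.1 h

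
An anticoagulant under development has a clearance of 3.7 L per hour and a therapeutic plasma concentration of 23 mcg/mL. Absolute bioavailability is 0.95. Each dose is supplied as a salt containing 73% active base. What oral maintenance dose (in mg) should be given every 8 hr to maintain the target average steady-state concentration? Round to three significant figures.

D = CL × Css × τ / F / S = 3.700 × 23 × 8 / 0.95 / 0.73 = 981.7 mg

982 mg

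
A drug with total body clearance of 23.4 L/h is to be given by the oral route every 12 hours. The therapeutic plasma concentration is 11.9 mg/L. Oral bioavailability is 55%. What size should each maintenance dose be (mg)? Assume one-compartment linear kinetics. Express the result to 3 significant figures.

6080 mg

D = CL × Css × τ / F = 23.40 × 11.9 × 12 / 0.55 = 6075 mg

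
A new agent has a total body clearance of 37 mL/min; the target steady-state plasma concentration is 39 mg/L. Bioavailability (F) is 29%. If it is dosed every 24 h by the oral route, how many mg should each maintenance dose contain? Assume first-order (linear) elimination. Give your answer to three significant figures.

CL = 37 mL/min × 60/1000 = 2.220 L/h
D = CL × Css × τ / F = 2.220 × 39 × 24 / 0.29 = 7165 mg

7170 mg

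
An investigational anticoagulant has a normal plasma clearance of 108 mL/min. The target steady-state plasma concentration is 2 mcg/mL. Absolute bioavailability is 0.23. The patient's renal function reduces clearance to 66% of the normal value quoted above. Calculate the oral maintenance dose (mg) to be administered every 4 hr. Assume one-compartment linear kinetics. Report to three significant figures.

CL = 108 mL/min × 60/1000 = 6.480 L/h
Patient clearance = 0.66 × 6.480 = 4.277 L/h
At steady state, dose per interval replaces the amount cleared in that interval: F·D/τ = CL·Css.
D = CL × Css × τ / F = 4.277 × 2 × 4 / 0.23 = 148.8 mg

149 mg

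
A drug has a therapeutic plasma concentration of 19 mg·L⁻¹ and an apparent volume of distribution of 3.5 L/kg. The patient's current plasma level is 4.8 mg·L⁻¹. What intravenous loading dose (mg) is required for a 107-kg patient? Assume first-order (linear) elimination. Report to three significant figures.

Vd(total) = 107 kg × 3.5 L/kg = 374.5 L
The loading dose fills Vd to the target concentration.
Concentration deficit ΔC = 19 − 4.8 = 14.20 mg/L
LD = Vd × ΔC = 374.5 × 14.20 = 5318 mg

5320 mg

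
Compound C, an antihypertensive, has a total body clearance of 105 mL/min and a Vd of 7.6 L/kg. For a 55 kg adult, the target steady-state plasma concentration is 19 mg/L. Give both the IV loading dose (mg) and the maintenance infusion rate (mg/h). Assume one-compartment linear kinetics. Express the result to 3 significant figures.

(a) 7940 mg; (b) 120 mg/h

Vd = 7.6 L/kg × 55 kg = 418.0 L
Loading dose = Vd × C = 418.0 × 19 = 7942 mg
CL = 105 mL/min = 105 × 0.06 = 6.300 L/h
Infusion rate = 6.300 L/h × 19 mg/L = 119.7 mg/h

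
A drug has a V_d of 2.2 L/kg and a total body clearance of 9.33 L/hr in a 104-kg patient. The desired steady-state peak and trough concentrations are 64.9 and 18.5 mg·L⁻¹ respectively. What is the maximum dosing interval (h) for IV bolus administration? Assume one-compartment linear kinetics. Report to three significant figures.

Vd(total) = 104 kg × 2.2 L/kg = 228.8 L
k = CL / Vd = 9.330 / 228.8 = 0.04078 h⁻¹
Between IV bolus doses, concentration decays as C = C₀·e^(−kτ), so C_peak/C_trough = e^(kτ).
τ_max = ln(C_peak/C_trough) / k = ln(64.9/18.5) / 0.04078 = 1.255 / 0.04078 = 30.77 h

30.8 h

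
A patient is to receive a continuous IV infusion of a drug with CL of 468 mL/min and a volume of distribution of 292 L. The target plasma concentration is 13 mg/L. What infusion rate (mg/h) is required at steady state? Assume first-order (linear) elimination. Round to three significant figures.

365 mg/h

CL = 468 mL/min = 468 × 0.06 = 28.08 L/h
R₀ = 28.08 × 13 = 365.0 mg/h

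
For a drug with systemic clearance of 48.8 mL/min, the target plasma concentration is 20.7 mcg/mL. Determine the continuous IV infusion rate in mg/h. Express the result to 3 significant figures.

60.6 mg/h

CL = 48.8 mL/min × 60/1000 = 2.928 L/h
At steady state, infusion rate equals elimination rate: rate in = CL × Css.
R₀ = 2.928 × 20.7 = 60.61 mg/h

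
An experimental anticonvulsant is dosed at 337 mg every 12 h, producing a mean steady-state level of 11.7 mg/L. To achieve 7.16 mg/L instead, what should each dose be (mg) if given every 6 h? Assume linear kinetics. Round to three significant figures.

103 mg

For first-order elimination, Css ∝ F·D/(CL·τ); F and CL are unchanged, so Css ∝ D/τ.
D₂ = D₁ × (Css,target / Css,current) × (τ₂/τ₁) = 337 × (7.16/11.7) × (6/12) = 103.1 mg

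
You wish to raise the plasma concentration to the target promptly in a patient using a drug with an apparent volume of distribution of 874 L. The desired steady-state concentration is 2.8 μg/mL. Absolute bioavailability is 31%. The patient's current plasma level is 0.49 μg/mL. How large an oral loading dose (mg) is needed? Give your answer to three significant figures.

Concentration deficit ΔC = 2.8 − 0.49 = 2.310 mg/L
LD = Vd × ΔC / F = 874.0 × 2.310 / 0.31 = 6513 mg

6510 mg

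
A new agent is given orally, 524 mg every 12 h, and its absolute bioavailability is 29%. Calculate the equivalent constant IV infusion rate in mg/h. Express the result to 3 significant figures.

Equivalent systemic input: infusion rate = F·D/τ.
Rate = 0.29 × 524 / 12 = 12.66 mg/h

12.7 mg/h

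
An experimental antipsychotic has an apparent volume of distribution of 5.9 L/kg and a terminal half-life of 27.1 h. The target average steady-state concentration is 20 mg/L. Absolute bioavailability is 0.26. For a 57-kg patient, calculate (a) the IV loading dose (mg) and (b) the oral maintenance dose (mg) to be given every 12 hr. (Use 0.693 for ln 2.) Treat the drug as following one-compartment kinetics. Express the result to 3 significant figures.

Total Vd = 5.9 × 57 = 336.3 L
LD = Vd × C = 336.3 × 20 = 6726 mg
CL = 0.693 × Vd / t½ = 0.693 × 336.3 / 27.1 = 8.600 L/h
D = CL × Css × τ / F = 8.600 × 20 × 12 / 0.26 = 7938 mg

(a) 6730 mg; (b) 7940 mg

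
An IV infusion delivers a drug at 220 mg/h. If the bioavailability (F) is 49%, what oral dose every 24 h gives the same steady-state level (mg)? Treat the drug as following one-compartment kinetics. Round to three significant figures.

To maintain the same Css, the systemic dosing rate must be unchanged: F·D/τ = infusion rate.
D = rate × τ / F = 220 × 24 / 0.49 = 10780 mg

10800 mg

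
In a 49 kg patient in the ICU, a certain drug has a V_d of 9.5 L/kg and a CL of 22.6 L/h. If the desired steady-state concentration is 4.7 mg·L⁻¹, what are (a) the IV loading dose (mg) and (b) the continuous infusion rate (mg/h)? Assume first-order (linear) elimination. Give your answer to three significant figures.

Vd = 9.5 L/kg × 49 kg = 465.5 L
LD = Vd · C_target = 465.5 × 4.7 = 2188 mg
Maintenance infusion rate = CL × Css = 22.60 × 4.7 = 106.2 mg/h

(a) 2190 mg; (b) 106 mg/h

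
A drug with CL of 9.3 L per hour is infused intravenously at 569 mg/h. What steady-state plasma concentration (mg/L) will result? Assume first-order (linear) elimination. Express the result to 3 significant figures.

61.2 mg/L

Css = rate / CL = 569 / 9.300 = 61.18 mg/L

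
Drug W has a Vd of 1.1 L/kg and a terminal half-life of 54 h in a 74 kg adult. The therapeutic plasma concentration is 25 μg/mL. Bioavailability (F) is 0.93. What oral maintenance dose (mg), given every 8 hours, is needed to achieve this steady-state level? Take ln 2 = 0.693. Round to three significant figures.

Vd = 1.1 L/kg × 74 kg = 81.40 L
CL = 0.693 × Vd / t½ = 0.693 × 81.40 / 54 = 1.045 L/h
D = CL × Css × τ / F = 1.045 × 25 × 8 / 0.93 = 224.7 mg

225 mg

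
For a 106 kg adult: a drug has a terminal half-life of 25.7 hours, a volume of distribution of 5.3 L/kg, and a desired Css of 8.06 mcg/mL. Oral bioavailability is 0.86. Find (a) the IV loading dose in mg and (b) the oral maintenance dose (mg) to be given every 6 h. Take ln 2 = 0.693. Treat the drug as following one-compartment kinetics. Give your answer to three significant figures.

Vd(total) = 106 kg × 5.3 L/kg = 561.8 L
LD = Vd × C = 561.8 × 8.06 = 4528 mg
CL = 0.693 × Vd / t½ = 0.693 × 561.8 / 25.7 = 15.15 L/h
D = CL × Css × τ / F = 15.15 × 8.06 × 6 / 0.86 = 851.9 mg

(a) 4530 mg; (b) 852 mg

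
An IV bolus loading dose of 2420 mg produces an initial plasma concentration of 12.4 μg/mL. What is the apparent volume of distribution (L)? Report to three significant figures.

Immediately after an IV bolus, C₀ = Dose / Vd, so Vd = Dose / C₀.
Vd = 2420 / 12.4 = 195.2 L

195 L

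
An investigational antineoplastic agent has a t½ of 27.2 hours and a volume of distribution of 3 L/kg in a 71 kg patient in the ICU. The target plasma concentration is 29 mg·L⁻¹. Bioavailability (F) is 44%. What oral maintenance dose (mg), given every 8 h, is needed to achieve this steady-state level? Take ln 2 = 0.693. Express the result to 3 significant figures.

2860 mg

Vd = 3 L/kg × 71 kg = 213.0 L
k = 0.693/27.2 = 0.02548 h⁻¹, so CL = k·Vd = 0.02548 × 213.0 = 5.427 L/h
D = CL × Css × τ / F = 5.427 × 29 × 8 / 0.44 = 2862 mg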